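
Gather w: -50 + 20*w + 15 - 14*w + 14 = 6*w - 21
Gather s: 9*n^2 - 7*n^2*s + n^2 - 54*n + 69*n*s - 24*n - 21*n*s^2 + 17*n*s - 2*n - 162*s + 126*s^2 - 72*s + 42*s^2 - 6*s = 10*n^2 - 80*n + s^2*(168 - 21*n) + s*(-7*n^2 + 86*n - 240)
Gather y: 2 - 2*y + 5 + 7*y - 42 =5*y - 35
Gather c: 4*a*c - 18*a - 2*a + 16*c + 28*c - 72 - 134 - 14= -20*a + c*(4*a + 44) - 220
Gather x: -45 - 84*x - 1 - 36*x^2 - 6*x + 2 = -36*x^2 - 90*x - 44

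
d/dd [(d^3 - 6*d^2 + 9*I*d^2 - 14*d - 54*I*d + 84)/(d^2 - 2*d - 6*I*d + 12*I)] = (d^4 + d^3*(-4 - 12*I) + d^2*(80 + 108*I) + d*(-384 - 144*I) + 816 + 336*I)/(d^4 + d^3*(-4 - 12*I) + d^2*(-32 + 48*I) + d*(144 - 48*I) - 144)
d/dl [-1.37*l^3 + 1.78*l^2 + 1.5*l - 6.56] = -4.11*l^2 + 3.56*l + 1.5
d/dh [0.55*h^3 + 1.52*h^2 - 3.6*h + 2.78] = 1.65*h^2 + 3.04*h - 3.6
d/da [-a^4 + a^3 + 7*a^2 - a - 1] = -4*a^3 + 3*a^2 + 14*a - 1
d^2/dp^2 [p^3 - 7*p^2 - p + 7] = 6*p - 14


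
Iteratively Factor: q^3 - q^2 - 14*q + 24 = (q - 2)*(q^2 + q - 12) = (q - 2)*(q + 4)*(q - 3)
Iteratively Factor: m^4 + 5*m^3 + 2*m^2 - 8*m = (m + 4)*(m^3 + m^2 - 2*m) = m*(m + 4)*(m^2 + m - 2) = m*(m - 1)*(m + 4)*(m + 2)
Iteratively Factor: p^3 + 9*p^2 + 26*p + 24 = (p + 2)*(p^2 + 7*p + 12) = (p + 2)*(p + 4)*(p + 3)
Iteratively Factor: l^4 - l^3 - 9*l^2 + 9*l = (l - 3)*(l^3 + 2*l^2 - 3*l) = (l - 3)*(l - 1)*(l^2 + 3*l) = l*(l - 3)*(l - 1)*(l + 3)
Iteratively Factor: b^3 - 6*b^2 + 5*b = (b)*(b^2 - 6*b + 5) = b*(b - 5)*(b - 1)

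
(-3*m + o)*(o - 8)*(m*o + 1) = -3*m^2*o^2 + 24*m^2*o + m*o^3 - 8*m*o^2 - 3*m*o + 24*m + o^2 - 8*o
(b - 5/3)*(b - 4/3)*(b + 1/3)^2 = b^4 - 7*b^3/3 + b^2/3 + 31*b/27 + 20/81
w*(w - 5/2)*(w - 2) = w^3 - 9*w^2/2 + 5*w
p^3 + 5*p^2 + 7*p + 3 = (p + 1)^2*(p + 3)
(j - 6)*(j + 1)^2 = j^3 - 4*j^2 - 11*j - 6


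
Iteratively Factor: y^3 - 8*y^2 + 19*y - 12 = (y - 3)*(y^2 - 5*y + 4) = (y - 4)*(y - 3)*(y - 1)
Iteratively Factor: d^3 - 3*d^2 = (d - 3)*(d^2) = d*(d - 3)*(d)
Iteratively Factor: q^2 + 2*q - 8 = (q + 4)*(q - 2)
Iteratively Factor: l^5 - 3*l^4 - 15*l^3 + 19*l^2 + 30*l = (l + 1)*(l^4 - 4*l^3 - 11*l^2 + 30*l) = (l + 1)*(l + 3)*(l^3 - 7*l^2 + 10*l) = (l - 5)*(l + 1)*(l + 3)*(l^2 - 2*l) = (l - 5)*(l - 2)*(l + 1)*(l + 3)*(l)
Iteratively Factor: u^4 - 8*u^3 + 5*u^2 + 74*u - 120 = (u - 2)*(u^3 - 6*u^2 - 7*u + 60) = (u - 2)*(u + 3)*(u^2 - 9*u + 20) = (u - 4)*(u - 2)*(u + 3)*(u - 5)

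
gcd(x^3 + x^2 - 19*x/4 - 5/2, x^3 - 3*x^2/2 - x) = x^2 - 3*x/2 - 1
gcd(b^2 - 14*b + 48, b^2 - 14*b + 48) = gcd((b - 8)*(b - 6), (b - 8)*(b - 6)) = b^2 - 14*b + 48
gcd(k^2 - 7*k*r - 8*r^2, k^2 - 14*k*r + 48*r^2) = -k + 8*r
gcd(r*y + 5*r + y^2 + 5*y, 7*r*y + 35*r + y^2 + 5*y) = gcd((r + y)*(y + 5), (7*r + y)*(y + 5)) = y + 5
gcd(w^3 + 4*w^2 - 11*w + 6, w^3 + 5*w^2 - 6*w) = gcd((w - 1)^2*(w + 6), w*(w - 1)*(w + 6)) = w^2 + 5*w - 6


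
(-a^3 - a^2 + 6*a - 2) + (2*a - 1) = -a^3 - a^2 + 8*a - 3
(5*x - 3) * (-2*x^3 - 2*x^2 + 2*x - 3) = -10*x^4 - 4*x^3 + 16*x^2 - 21*x + 9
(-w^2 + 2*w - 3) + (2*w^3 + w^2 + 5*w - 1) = 2*w^3 + 7*w - 4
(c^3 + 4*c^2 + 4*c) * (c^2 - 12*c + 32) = c^5 - 8*c^4 - 12*c^3 + 80*c^2 + 128*c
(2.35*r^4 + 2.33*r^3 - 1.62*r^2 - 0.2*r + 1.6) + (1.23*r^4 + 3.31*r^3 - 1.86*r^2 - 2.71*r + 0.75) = 3.58*r^4 + 5.64*r^3 - 3.48*r^2 - 2.91*r + 2.35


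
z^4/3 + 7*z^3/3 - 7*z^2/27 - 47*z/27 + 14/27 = (z/3 + 1/3)*(z - 2/3)*(z - 1/3)*(z + 7)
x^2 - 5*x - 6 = (x - 6)*(x + 1)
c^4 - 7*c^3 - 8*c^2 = c^2*(c - 8)*(c + 1)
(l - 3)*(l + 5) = l^2 + 2*l - 15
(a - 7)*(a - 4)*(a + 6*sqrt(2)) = a^3 - 11*a^2 + 6*sqrt(2)*a^2 - 66*sqrt(2)*a + 28*a + 168*sqrt(2)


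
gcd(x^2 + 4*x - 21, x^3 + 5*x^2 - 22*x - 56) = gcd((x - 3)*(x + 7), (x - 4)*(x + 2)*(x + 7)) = x + 7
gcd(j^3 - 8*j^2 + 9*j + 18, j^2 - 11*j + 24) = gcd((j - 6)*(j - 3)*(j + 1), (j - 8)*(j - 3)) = j - 3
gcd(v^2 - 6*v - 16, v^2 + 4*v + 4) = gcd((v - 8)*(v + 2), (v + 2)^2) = v + 2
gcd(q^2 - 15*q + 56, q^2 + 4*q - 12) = 1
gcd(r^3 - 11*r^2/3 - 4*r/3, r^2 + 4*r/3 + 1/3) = r + 1/3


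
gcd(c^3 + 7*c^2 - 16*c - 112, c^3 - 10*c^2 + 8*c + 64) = c - 4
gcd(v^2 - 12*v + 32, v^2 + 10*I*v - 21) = 1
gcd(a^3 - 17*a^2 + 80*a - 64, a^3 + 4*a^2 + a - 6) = a - 1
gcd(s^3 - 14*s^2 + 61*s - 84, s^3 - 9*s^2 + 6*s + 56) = s^2 - 11*s + 28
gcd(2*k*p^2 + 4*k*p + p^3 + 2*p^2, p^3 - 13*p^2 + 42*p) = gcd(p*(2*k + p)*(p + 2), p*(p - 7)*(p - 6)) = p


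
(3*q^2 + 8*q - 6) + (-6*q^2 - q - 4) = -3*q^2 + 7*q - 10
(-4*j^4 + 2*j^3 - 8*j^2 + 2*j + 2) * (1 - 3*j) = 12*j^5 - 10*j^4 + 26*j^3 - 14*j^2 - 4*j + 2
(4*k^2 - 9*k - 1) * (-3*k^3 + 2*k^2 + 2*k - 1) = -12*k^5 + 35*k^4 - 7*k^3 - 24*k^2 + 7*k + 1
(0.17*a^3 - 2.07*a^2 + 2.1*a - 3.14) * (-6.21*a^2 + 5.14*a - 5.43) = -1.0557*a^5 + 13.7285*a^4 - 24.6039*a^3 + 41.5335*a^2 - 27.5426*a + 17.0502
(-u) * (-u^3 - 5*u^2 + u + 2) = u^4 + 5*u^3 - u^2 - 2*u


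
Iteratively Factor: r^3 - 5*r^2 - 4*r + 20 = (r - 2)*(r^2 - 3*r - 10) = (r - 2)*(r + 2)*(r - 5)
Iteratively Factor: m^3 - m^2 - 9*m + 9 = (m - 1)*(m^2 - 9) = (m - 1)*(m + 3)*(m - 3)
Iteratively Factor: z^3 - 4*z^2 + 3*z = (z - 3)*(z^2 - z) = z*(z - 3)*(z - 1)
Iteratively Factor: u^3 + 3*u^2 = (u)*(u^2 + 3*u) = u^2*(u + 3)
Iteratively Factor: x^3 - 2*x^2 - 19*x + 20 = (x + 4)*(x^2 - 6*x + 5) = (x - 5)*(x + 4)*(x - 1)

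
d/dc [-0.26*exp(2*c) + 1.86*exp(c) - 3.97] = (1.86 - 0.52*exp(c))*exp(c)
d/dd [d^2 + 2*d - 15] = 2*d + 2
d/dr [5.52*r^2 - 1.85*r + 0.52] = 11.04*r - 1.85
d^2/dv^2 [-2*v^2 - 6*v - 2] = -4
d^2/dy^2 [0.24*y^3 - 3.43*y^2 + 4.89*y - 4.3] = 1.44*y - 6.86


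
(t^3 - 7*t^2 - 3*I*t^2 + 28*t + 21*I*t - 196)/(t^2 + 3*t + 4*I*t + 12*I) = (t^2 - 7*t*(1 + I) + 49*I)/(t + 3)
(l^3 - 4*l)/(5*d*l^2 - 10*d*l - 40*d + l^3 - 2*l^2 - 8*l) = l*(l - 2)/(5*d*l - 20*d + l^2 - 4*l)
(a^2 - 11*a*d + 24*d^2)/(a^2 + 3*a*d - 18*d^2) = (a - 8*d)/(a + 6*d)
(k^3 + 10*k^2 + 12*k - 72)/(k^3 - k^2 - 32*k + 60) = (k + 6)/(k - 5)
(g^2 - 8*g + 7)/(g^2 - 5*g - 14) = (g - 1)/(g + 2)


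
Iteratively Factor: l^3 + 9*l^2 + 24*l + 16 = (l + 4)*(l^2 + 5*l + 4) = (l + 1)*(l + 4)*(l + 4)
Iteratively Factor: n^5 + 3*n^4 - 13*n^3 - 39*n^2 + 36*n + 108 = (n + 3)*(n^4 - 13*n^2 + 36) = (n + 2)*(n + 3)*(n^3 - 2*n^2 - 9*n + 18) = (n - 2)*(n + 2)*(n + 3)*(n^2 - 9) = (n - 3)*(n - 2)*(n + 2)*(n + 3)*(n + 3)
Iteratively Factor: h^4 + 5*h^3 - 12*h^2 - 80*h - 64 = (h + 4)*(h^3 + h^2 - 16*h - 16) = (h + 1)*(h + 4)*(h^2 - 16) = (h - 4)*(h + 1)*(h + 4)*(h + 4)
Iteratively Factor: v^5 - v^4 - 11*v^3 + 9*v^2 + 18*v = (v - 2)*(v^4 + v^3 - 9*v^2 - 9*v) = (v - 2)*(v + 1)*(v^3 - 9*v) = (v - 2)*(v + 1)*(v + 3)*(v^2 - 3*v) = (v - 3)*(v - 2)*(v + 1)*(v + 3)*(v)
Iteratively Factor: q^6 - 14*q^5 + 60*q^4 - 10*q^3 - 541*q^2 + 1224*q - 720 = (q - 1)*(q^5 - 13*q^4 + 47*q^3 + 37*q^2 - 504*q + 720) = (q - 4)*(q - 1)*(q^4 - 9*q^3 + 11*q^2 + 81*q - 180) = (q - 4)*(q - 3)*(q - 1)*(q^3 - 6*q^2 - 7*q + 60) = (q - 4)^2*(q - 3)*(q - 1)*(q^2 - 2*q - 15) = (q - 4)^2*(q - 3)*(q - 1)*(q + 3)*(q - 5)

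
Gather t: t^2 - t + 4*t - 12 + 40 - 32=t^2 + 3*t - 4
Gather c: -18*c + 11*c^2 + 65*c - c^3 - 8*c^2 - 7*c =-c^3 + 3*c^2 + 40*c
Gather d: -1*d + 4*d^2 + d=4*d^2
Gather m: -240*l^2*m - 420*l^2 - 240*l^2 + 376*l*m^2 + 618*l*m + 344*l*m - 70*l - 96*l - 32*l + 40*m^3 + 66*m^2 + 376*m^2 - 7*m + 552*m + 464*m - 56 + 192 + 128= -660*l^2 - 198*l + 40*m^3 + m^2*(376*l + 442) + m*(-240*l^2 + 962*l + 1009) + 264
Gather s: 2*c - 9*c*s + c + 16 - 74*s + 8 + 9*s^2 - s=3*c + 9*s^2 + s*(-9*c - 75) + 24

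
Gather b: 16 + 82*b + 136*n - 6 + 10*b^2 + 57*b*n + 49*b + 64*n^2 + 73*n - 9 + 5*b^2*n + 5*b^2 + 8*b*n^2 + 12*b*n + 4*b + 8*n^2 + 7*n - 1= b^2*(5*n + 15) + b*(8*n^2 + 69*n + 135) + 72*n^2 + 216*n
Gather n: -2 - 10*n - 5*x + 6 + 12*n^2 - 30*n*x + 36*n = 12*n^2 + n*(26 - 30*x) - 5*x + 4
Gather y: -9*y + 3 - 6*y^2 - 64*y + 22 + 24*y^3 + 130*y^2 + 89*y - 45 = 24*y^3 + 124*y^2 + 16*y - 20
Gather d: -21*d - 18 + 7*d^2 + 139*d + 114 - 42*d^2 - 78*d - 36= -35*d^2 + 40*d + 60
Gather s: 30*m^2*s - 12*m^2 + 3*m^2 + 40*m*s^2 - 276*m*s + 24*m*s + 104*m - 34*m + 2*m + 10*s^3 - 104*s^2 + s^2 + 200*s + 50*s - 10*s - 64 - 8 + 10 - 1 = -9*m^2 + 72*m + 10*s^3 + s^2*(40*m - 103) + s*(30*m^2 - 252*m + 240) - 63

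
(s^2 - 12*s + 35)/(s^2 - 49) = (s - 5)/(s + 7)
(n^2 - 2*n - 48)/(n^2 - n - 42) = (n - 8)/(n - 7)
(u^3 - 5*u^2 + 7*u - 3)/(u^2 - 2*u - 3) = (u^2 - 2*u + 1)/(u + 1)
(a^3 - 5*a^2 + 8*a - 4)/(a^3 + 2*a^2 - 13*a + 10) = (a - 2)/(a + 5)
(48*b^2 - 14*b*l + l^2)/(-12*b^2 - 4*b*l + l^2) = (-8*b + l)/(2*b + l)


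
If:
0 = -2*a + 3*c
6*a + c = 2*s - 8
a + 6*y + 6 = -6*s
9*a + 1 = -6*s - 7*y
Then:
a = 20/9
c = 40/27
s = 308/27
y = -115/9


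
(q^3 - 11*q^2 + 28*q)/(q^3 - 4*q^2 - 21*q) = (q - 4)/(q + 3)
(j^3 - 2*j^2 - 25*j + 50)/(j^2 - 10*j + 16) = (j^2 - 25)/(j - 8)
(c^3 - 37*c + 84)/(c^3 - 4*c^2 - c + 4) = (c^2 + 4*c - 21)/(c^2 - 1)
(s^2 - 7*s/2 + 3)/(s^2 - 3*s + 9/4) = 2*(s - 2)/(2*s - 3)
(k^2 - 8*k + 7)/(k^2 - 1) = (k - 7)/(k + 1)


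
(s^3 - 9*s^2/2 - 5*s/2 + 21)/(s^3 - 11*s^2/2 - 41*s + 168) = (s^2 - s - 6)/(s^2 - 2*s - 48)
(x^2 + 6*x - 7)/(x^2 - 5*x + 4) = (x + 7)/(x - 4)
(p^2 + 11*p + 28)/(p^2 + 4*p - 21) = (p + 4)/(p - 3)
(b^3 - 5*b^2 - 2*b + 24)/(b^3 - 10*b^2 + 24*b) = (b^2 - b - 6)/(b*(b - 6))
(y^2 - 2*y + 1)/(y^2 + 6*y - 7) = (y - 1)/(y + 7)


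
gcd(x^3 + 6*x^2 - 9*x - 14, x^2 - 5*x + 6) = x - 2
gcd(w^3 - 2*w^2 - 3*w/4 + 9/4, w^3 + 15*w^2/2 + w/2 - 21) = w - 3/2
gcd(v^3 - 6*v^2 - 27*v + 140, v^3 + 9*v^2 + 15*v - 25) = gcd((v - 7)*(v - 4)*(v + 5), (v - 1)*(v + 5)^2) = v + 5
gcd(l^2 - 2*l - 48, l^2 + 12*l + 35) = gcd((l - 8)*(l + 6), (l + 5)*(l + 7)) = 1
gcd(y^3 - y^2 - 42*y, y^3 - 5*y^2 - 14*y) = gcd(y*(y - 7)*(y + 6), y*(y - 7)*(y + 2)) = y^2 - 7*y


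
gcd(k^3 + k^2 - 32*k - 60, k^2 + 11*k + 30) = k + 5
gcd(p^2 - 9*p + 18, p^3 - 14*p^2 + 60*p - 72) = p - 6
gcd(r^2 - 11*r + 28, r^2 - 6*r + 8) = r - 4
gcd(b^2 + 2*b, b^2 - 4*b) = b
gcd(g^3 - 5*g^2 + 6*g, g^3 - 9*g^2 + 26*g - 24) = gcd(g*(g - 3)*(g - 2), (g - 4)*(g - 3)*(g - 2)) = g^2 - 5*g + 6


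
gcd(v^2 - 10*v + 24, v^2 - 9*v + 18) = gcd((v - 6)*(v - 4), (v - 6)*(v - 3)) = v - 6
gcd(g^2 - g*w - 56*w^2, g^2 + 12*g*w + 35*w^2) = g + 7*w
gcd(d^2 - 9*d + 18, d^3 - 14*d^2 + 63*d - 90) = d^2 - 9*d + 18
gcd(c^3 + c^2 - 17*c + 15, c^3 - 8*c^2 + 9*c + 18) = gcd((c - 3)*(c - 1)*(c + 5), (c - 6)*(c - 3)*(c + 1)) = c - 3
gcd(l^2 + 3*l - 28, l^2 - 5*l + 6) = 1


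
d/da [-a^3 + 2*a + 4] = 2 - 3*a^2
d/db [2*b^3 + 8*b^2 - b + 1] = 6*b^2 + 16*b - 1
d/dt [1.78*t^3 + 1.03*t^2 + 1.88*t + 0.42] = 5.34*t^2 + 2.06*t + 1.88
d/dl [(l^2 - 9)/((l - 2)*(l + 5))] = (3*l^2 - 2*l + 27)/(l^4 + 6*l^3 - 11*l^2 - 60*l + 100)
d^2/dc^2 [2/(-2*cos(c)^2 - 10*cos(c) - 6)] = (4*sin(c)^4 - 15*sin(c)^2 - 135*cos(c)/4 + 15*cos(3*c)/4 - 33)/(-sin(c)^2 + 5*cos(c) + 4)^3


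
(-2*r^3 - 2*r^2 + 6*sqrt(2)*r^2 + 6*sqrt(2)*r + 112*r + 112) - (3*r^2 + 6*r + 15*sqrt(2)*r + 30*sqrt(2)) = -2*r^3 - 5*r^2 + 6*sqrt(2)*r^2 - 9*sqrt(2)*r + 106*r - 30*sqrt(2) + 112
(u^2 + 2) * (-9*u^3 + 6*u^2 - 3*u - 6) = -9*u^5 + 6*u^4 - 21*u^3 + 6*u^2 - 6*u - 12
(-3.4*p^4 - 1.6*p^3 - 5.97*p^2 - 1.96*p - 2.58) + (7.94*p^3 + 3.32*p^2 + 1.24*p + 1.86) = -3.4*p^4 + 6.34*p^3 - 2.65*p^2 - 0.72*p - 0.72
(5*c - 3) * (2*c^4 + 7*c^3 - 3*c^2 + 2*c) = 10*c^5 + 29*c^4 - 36*c^3 + 19*c^2 - 6*c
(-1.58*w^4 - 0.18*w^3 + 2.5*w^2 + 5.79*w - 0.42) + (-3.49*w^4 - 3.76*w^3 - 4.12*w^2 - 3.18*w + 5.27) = -5.07*w^4 - 3.94*w^3 - 1.62*w^2 + 2.61*w + 4.85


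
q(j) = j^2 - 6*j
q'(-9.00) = -24.00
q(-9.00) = 135.00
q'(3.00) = 0.00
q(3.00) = -9.00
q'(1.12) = -3.76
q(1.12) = -5.47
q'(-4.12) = -14.24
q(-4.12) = 41.69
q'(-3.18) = -12.36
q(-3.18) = 29.19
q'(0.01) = -5.98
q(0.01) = -0.06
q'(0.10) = -5.80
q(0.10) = -0.59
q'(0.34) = -5.32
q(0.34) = -1.92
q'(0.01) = -5.98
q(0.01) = -0.06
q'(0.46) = -5.08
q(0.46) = -2.55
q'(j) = 2*j - 6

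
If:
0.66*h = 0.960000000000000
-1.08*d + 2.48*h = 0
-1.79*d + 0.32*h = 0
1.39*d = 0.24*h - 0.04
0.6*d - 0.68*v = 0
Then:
No Solution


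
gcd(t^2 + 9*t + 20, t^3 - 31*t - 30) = t + 5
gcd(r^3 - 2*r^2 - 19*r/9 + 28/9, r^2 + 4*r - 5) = r - 1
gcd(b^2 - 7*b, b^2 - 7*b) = b^2 - 7*b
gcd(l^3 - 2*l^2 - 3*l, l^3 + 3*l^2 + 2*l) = l^2 + l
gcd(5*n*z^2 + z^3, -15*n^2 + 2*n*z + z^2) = 5*n + z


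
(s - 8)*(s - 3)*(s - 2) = s^3 - 13*s^2 + 46*s - 48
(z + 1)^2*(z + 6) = z^3 + 8*z^2 + 13*z + 6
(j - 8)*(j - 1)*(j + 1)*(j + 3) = j^4 - 5*j^3 - 25*j^2 + 5*j + 24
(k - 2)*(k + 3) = k^2 + k - 6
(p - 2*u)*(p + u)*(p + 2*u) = p^3 + p^2*u - 4*p*u^2 - 4*u^3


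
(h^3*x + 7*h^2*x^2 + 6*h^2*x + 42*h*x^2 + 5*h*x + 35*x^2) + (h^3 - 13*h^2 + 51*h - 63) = h^3*x + h^3 + 7*h^2*x^2 + 6*h^2*x - 13*h^2 + 42*h*x^2 + 5*h*x + 51*h + 35*x^2 - 63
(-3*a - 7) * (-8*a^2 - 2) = 24*a^3 + 56*a^2 + 6*a + 14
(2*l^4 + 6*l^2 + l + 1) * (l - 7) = 2*l^5 - 14*l^4 + 6*l^3 - 41*l^2 - 6*l - 7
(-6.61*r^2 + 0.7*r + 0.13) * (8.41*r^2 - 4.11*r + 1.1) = -55.5901*r^4 + 33.0541*r^3 - 9.0547*r^2 + 0.2357*r + 0.143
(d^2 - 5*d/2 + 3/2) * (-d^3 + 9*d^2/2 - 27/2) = -d^5 + 7*d^4 - 51*d^3/4 - 27*d^2/4 + 135*d/4 - 81/4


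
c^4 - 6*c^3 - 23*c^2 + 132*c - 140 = (c - 7)*(c - 2)^2*(c + 5)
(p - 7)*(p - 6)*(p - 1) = p^3 - 14*p^2 + 55*p - 42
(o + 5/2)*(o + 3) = o^2 + 11*o/2 + 15/2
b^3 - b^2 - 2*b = b*(b - 2)*(b + 1)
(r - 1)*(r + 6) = r^2 + 5*r - 6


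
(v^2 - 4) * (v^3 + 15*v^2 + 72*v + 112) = v^5 + 15*v^4 + 68*v^3 + 52*v^2 - 288*v - 448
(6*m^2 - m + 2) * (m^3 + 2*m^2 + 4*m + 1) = 6*m^5 + 11*m^4 + 24*m^3 + 6*m^2 + 7*m + 2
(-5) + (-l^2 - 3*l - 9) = -l^2 - 3*l - 14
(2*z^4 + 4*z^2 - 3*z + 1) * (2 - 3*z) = -6*z^5 + 4*z^4 - 12*z^3 + 17*z^2 - 9*z + 2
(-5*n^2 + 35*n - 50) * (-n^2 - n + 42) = 5*n^4 - 30*n^3 - 195*n^2 + 1520*n - 2100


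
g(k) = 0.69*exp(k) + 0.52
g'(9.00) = 5591.13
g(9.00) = 5591.65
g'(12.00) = 112300.81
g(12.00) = 112301.33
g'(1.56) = 3.28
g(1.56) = 3.80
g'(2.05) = 5.36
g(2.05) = 5.88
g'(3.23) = 17.44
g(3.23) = 17.96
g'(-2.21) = 0.08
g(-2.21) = 0.60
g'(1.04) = 1.95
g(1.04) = 2.47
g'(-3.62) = 0.02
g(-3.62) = 0.54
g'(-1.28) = 0.19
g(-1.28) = 0.71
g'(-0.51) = 0.41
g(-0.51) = 0.93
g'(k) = 0.69*exp(k)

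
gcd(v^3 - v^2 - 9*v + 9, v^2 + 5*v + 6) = v + 3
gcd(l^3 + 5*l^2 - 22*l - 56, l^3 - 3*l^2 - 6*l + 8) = l^2 - 2*l - 8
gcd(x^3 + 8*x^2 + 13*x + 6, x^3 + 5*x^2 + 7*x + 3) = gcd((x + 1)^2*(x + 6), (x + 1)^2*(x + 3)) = x^2 + 2*x + 1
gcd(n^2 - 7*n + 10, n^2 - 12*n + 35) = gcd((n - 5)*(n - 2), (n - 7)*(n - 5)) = n - 5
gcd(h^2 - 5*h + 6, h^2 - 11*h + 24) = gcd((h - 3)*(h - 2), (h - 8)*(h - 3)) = h - 3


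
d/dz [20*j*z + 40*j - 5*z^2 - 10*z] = 20*j - 10*z - 10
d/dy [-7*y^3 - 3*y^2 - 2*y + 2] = -21*y^2 - 6*y - 2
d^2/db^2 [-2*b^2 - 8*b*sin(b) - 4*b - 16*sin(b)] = 8*b*sin(b) - 16*sqrt(2)*cos(b + pi/4) - 4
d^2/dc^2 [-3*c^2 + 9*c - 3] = -6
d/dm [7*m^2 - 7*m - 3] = 14*m - 7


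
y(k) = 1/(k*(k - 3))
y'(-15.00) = 0.00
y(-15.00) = 0.00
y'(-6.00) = 0.01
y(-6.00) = 0.02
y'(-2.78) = 0.03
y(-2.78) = 0.06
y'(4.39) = -0.16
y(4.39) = 0.16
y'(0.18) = 10.25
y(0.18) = -1.97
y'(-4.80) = 0.01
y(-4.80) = 0.03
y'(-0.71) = 0.64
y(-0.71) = 0.38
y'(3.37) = -2.41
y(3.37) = 0.80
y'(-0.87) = 0.42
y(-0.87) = 0.30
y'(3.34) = -2.85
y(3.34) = 0.88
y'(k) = -1/(k*(k - 3)^2) - 1/(k^2*(k - 3))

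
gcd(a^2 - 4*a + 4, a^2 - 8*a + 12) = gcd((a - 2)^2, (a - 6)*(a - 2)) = a - 2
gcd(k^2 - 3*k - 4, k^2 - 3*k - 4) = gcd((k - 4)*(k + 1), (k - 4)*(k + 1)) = k^2 - 3*k - 4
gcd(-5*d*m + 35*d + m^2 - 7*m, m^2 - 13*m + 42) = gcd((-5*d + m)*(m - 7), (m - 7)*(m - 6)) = m - 7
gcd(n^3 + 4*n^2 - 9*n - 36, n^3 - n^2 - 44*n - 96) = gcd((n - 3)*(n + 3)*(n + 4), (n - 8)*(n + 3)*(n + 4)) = n^2 + 7*n + 12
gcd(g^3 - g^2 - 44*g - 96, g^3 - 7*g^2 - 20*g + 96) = g^2 - 4*g - 32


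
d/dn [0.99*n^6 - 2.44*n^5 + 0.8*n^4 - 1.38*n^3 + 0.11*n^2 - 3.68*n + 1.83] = 5.94*n^5 - 12.2*n^4 + 3.2*n^3 - 4.14*n^2 + 0.22*n - 3.68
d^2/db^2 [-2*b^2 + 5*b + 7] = -4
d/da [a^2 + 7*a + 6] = 2*a + 7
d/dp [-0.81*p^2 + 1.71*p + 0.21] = 1.71 - 1.62*p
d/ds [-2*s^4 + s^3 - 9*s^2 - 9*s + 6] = -8*s^3 + 3*s^2 - 18*s - 9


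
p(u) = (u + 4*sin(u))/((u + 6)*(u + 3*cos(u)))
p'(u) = (u + 4*sin(u))*(3*sin(u) - 1)/((u + 6)*(u + 3*cos(u))^2) + (4*cos(u) + 1)/((u + 6)*(u + 3*cos(u))) - (u + 4*sin(u))/((u + 6)^2*(u + 3*cos(u))) = ((u + 6)*(u + 4*sin(u))*(3*sin(u) - 1) + (u + 6)*(u + 3*cos(u))*(4*cos(u) + 1) - (u + 4*sin(u))*(u + 3*cos(u)))/((u + 6)^2*(u + 3*cos(u))^2)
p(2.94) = 555.54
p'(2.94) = -295003.35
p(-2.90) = 0.21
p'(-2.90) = 0.15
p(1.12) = 0.27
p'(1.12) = 0.31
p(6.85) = 0.07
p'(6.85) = 0.04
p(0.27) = 0.07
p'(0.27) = 0.23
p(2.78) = -18.37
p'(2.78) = 57.41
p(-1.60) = 0.75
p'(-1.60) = 1.50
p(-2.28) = 0.34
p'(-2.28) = 0.27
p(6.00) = 0.05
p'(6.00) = 0.03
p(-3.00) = 0.20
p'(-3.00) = 0.15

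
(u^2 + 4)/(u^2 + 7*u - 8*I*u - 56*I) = (u^2 + 4)/(u^2 + u*(7 - 8*I) - 56*I)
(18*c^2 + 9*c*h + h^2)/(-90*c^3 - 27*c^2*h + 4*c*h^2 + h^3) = -1/(5*c - h)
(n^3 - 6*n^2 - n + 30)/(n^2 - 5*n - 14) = (n^2 - 8*n + 15)/(n - 7)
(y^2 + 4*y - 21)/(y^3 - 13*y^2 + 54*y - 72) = (y + 7)/(y^2 - 10*y + 24)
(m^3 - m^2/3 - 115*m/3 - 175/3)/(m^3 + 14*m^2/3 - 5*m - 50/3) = (m - 7)/(m - 2)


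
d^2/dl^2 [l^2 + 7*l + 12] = 2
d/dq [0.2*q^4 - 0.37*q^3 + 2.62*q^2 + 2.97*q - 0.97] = 0.8*q^3 - 1.11*q^2 + 5.24*q + 2.97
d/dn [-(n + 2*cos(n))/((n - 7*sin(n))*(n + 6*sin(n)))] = (2*n^2*sin(n) - n^2*cos(n) + n^2 - 42*n*sin(2*n) + 4*n*cos(n) - 2*n - 105*sin(n) - sin(2*n) - 21*sin(3*n) - 21*cos(2*n) + 21)/((n - 7*sin(n))^2*(n + 6*sin(n))^2)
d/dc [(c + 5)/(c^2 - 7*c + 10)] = (c^2 - 7*c - (c + 5)*(2*c - 7) + 10)/(c^2 - 7*c + 10)^2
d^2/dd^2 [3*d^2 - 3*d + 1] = 6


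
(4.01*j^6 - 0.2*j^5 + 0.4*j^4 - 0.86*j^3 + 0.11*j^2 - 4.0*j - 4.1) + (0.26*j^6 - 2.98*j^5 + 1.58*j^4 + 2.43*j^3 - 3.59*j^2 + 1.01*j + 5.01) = 4.27*j^6 - 3.18*j^5 + 1.98*j^4 + 1.57*j^3 - 3.48*j^2 - 2.99*j + 0.91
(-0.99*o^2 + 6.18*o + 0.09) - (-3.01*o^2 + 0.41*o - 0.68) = 2.02*o^2 + 5.77*o + 0.77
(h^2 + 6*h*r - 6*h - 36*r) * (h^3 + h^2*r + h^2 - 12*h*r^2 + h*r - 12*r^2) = h^5 + 7*h^4*r - 5*h^4 - 6*h^3*r^2 - 35*h^3*r - 6*h^3 - 72*h^2*r^3 + 30*h^2*r^2 - 42*h^2*r + 360*h*r^3 + 36*h*r^2 + 432*r^3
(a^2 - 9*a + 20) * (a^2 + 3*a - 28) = a^4 - 6*a^3 - 35*a^2 + 312*a - 560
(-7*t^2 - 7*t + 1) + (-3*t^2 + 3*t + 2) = -10*t^2 - 4*t + 3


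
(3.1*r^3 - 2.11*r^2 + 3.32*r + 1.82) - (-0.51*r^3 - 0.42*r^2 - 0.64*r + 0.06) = 3.61*r^3 - 1.69*r^2 + 3.96*r + 1.76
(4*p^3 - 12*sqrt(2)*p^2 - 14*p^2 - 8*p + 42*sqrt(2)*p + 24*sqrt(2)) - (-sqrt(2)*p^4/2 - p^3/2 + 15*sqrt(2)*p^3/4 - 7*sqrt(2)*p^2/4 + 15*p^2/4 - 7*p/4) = sqrt(2)*p^4/2 - 15*sqrt(2)*p^3/4 + 9*p^3/2 - 71*p^2/4 - 41*sqrt(2)*p^2/4 - 25*p/4 + 42*sqrt(2)*p + 24*sqrt(2)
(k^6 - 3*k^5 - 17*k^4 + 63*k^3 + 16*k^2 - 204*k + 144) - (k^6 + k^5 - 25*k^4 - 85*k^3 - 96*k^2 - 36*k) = -4*k^5 + 8*k^4 + 148*k^3 + 112*k^2 - 168*k + 144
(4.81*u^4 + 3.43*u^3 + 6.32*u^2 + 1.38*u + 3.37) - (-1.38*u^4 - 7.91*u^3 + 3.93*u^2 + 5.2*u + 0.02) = 6.19*u^4 + 11.34*u^3 + 2.39*u^2 - 3.82*u + 3.35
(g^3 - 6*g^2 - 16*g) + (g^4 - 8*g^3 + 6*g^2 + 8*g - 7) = g^4 - 7*g^3 - 8*g - 7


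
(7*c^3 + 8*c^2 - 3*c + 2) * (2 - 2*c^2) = -14*c^5 - 16*c^4 + 20*c^3 + 12*c^2 - 6*c + 4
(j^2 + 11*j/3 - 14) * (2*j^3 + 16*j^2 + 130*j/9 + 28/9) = 2*j^5 + 70*j^4/3 + 406*j^3/9 - 4534*j^2/27 - 5152*j/27 - 392/9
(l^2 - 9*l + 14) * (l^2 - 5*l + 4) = l^4 - 14*l^3 + 63*l^2 - 106*l + 56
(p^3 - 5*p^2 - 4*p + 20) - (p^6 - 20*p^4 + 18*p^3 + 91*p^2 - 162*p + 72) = -p^6 + 20*p^4 - 17*p^3 - 96*p^2 + 158*p - 52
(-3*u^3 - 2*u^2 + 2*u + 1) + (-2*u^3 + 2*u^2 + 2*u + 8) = -5*u^3 + 4*u + 9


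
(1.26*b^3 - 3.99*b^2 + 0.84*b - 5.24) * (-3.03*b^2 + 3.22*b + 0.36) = -3.8178*b^5 + 16.1469*b^4 - 14.9394*b^3 + 17.1456*b^2 - 16.5704*b - 1.8864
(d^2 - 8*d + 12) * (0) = 0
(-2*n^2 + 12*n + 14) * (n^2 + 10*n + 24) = -2*n^4 - 8*n^3 + 86*n^2 + 428*n + 336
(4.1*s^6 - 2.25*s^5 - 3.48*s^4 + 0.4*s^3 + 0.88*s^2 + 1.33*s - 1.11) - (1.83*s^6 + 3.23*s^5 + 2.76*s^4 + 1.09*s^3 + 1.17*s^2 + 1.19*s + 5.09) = 2.27*s^6 - 5.48*s^5 - 6.24*s^4 - 0.69*s^3 - 0.29*s^2 + 0.14*s - 6.2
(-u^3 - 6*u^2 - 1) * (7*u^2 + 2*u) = -7*u^5 - 44*u^4 - 12*u^3 - 7*u^2 - 2*u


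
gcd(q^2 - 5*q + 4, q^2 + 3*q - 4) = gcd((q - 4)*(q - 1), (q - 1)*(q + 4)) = q - 1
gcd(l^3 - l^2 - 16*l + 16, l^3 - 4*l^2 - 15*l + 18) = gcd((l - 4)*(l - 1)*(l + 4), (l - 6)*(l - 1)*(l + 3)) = l - 1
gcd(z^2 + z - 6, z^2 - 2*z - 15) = z + 3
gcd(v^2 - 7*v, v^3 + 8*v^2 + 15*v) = v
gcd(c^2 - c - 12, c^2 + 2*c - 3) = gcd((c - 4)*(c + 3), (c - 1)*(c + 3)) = c + 3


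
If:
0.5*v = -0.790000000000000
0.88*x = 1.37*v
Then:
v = -1.58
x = -2.46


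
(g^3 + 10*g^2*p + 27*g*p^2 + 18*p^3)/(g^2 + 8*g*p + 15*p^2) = (g^2 + 7*g*p + 6*p^2)/(g + 5*p)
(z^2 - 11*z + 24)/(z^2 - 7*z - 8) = (z - 3)/(z + 1)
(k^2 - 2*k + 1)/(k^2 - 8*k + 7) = (k - 1)/(k - 7)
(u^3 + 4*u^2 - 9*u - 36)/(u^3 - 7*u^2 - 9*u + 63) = (u + 4)/(u - 7)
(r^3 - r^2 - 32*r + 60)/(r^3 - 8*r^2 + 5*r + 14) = (r^2 + r - 30)/(r^2 - 6*r - 7)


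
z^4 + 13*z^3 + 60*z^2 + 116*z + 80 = (z + 2)^2*(z + 4)*(z + 5)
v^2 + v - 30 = (v - 5)*(v + 6)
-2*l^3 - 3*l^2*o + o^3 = (-2*l + o)*(l + o)^2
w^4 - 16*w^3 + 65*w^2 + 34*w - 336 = (w - 8)*(w - 7)*(w - 3)*(w + 2)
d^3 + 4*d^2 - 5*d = d*(d - 1)*(d + 5)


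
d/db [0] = 0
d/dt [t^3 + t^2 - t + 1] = 3*t^2 + 2*t - 1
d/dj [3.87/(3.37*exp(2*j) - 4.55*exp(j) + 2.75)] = (17.6085 - 26.0838*exp(j))*exp(j)/(3.37*exp(2*j) - 4.55*exp(j) + 2.75)^2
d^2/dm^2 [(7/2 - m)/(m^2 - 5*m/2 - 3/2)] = 2*(12*(m - 2)*(-2*m^2 + 5*m + 3) + (2*m - 7)*(4*m - 5)^2)/(-2*m^2 + 5*m + 3)^3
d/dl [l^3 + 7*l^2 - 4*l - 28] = 3*l^2 + 14*l - 4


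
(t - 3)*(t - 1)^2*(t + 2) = t^4 - 3*t^3 - 3*t^2 + 11*t - 6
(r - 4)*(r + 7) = r^2 + 3*r - 28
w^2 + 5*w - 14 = (w - 2)*(w + 7)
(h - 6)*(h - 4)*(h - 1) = h^3 - 11*h^2 + 34*h - 24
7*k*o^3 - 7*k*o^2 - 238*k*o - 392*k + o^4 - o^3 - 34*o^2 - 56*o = (7*k + o)*(o - 7)*(o + 2)*(o + 4)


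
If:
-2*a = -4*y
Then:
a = 2*y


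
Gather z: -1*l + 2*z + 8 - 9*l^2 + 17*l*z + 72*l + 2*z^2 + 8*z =-9*l^2 + 71*l + 2*z^2 + z*(17*l + 10) + 8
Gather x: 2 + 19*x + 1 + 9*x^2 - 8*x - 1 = 9*x^2 + 11*x + 2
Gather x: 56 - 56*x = 56 - 56*x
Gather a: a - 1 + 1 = a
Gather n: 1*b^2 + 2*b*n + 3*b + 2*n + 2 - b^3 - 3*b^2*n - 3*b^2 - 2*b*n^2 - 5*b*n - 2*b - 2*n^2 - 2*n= -b^3 - 2*b^2 + b + n^2*(-2*b - 2) + n*(-3*b^2 - 3*b) + 2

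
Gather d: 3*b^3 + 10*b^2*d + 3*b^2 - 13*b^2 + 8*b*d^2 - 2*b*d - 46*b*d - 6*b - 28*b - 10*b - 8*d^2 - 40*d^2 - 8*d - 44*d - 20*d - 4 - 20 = 3*b^3 - 10*b^2 - 44*b + d^2*(8*b - 48) + d*(10*b^2 - 48*b - 72) - 24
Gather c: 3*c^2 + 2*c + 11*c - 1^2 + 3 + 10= 3*c^2 + 13*c + 12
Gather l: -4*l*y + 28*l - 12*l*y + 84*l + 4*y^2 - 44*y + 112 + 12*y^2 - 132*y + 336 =l*(112 - 16*y) + 16*y^2 - 176*y + 448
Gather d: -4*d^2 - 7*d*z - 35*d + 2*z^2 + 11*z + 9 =-4*d^2 + d*(-7*z - 35) + 2*z^2 + 11*z + 9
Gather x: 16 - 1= 15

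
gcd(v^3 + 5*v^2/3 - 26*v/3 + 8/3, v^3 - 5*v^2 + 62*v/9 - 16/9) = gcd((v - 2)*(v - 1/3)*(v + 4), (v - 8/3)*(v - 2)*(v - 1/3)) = v^2 - 7*v/3 + 2/3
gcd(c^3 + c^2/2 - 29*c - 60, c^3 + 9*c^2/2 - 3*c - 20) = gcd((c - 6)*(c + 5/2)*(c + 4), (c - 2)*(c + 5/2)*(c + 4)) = c^2 + 13*c/2 + 10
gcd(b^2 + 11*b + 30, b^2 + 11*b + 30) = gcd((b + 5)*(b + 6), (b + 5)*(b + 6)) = b^2 + 11*b + 30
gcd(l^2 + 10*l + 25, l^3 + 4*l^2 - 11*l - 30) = l + 5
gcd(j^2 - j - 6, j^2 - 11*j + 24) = j - 3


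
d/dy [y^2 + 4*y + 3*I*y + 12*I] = 2*y + 4 + 3*I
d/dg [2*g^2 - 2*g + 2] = 4*g - 2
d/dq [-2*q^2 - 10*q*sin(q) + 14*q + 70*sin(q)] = -10*q*cos(q) - 4*q - 10*sin(q) + 70*cos(q) + 14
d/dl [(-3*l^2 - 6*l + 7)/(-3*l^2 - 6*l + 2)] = 30*(l + 1)/(3*l^2 + 6*l - 2)^2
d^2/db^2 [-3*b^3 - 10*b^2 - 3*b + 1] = -18*b - 20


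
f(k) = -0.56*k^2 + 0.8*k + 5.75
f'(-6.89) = 8.52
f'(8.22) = -8.41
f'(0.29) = 0.48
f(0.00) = 5.75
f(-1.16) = 4.07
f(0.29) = 5.93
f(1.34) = 5.82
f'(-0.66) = 1.54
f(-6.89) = -26.35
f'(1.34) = -0.70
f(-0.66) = 4.98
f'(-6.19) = 7.73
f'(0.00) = 0.80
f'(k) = 0.8 - 1.12*k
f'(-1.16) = 2.10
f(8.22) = -25.51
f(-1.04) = 4.31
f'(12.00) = -12.64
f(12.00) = -65.29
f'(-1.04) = 1.96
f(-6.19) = -20.66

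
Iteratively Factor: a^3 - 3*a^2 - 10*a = (a)*(a^2 - 3*a - 10) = a*(a + 2)*(a - 5)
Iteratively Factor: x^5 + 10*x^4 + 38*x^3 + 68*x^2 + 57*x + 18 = (x + 2)*(x^4 + 8*x^3 + 22*x^2 + 24*x + 9) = (x + 2)*(x + 3)*(x^3 + 5*x^2 + 7*x + 3) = (x + 1)*(x + 2)*(x + 3)*(x^2 + 4*x + 3) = (x + 1)*(x + 2)*(x + 3)^2*(x + 1)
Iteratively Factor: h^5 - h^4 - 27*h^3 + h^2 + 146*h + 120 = (h + 4)*(h^4 - 5*h^3 - 7*h^2 + 29*h + 30) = (h - 3)*(h + 4)*(h^3 - 2*h^2 - 13*h - 10) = (h - 3)*(h + 2)*(h + 4)*(h^2 - 4*h - 5) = (h - 3)*(h + 1)*(h + 2)*(h + 4)*(h - 5)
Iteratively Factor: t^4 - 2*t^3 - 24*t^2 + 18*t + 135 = (t + 3)*(t^3 - 5*t^2 - 9*t + 45) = (t - 5)*(t + 3)*(t^2 - 9) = (t - 5)*(t - 3)*(t + 3)*(t + 3)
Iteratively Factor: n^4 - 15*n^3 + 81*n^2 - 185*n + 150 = (n - 3)*(n^3 - 12*n^2 + 45*n - 50) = (n - 3)*(n - 2)*(n^2 - 10*n + 25) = (n - 5)*(n - 3)*(n - 2)*(n - 5)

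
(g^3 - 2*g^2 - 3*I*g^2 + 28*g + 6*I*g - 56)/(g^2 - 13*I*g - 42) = (g^2 + g*(-2 + 4*I) - 8*I)/(g - 6*I)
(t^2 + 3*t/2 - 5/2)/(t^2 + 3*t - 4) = (t + 5/2)/(t + 4)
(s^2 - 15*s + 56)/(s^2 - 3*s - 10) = (-s^2 + 15*s - 56)/(-s^2 + 3*s + 10)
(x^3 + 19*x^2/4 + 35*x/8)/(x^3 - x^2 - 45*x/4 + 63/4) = x*(4*x + 5)/(2*(2*x^2 - 9*x + 9))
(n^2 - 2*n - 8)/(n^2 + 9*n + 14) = (n - 4)/(n + 7)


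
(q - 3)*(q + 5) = q^2 + 2*q - 15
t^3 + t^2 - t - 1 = (t - 1)*(t + 1)^2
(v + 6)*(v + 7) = v^2 + 13*v + 42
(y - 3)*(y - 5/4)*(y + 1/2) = y^3 - 15*y^2/4 + 13*y/8 + 15/8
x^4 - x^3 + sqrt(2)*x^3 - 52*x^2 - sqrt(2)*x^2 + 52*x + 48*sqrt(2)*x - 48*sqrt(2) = (x - 1)*(x - 4*sqrt(2))*(x - sqrt(2))*(x + 6*sqrt(2))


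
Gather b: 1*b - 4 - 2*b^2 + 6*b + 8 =-2*b^2 + 7*b + 4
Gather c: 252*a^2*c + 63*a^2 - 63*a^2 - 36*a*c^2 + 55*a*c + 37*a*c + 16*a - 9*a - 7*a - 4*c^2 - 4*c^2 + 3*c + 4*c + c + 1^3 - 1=c^2*(-36*a - 8) + c*(252*a^2 + 92*a + 8)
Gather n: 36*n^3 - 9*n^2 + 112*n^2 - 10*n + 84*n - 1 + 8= 36*n^3 + 103*n^2 + 74*n + 7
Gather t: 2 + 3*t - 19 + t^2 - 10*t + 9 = t^2 - 7*t - 8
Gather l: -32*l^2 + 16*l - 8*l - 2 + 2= -32*l^2 + 8*l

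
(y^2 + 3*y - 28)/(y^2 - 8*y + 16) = (y + 7)/(y - 4)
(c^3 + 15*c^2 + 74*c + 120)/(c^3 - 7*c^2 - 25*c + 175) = (c^2 + 10*c + 24)/(c^2 - 12*c + 35)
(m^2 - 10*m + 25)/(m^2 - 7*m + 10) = (m - 5)/(m - 2)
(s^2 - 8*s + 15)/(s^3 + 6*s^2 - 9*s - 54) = (s - 5)/(s^2 + 9*s + 18)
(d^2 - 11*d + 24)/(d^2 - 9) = (d - 8)/(d + 3)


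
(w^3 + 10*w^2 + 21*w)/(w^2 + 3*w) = w + 7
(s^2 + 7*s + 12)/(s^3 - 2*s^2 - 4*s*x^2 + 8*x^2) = (s^2 + 7*s + 12)/(s^3 - 2*s^2 - 4*s*x^2 + 8*x^2)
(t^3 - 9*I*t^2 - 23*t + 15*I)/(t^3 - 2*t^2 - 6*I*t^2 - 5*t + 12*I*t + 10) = (t - 3*I)/(t - 2)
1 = 1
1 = 1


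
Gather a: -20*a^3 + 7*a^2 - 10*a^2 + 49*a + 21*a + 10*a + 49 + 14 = -20*a^3 - 3*a^2 + 80*a + 63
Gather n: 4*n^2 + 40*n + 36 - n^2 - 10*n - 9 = 3*n^2 + 30*n + 27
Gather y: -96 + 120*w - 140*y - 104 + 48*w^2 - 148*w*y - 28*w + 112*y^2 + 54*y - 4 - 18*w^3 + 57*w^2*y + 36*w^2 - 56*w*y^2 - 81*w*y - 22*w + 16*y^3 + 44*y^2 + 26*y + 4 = -18*w^3 + 84*w^2 + 70*w + 16*y^3 + y^2*(156 - 56*w) + y*(57*w^2 - 229*w - 60) - 200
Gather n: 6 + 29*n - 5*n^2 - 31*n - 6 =-5*n^2 - 2*n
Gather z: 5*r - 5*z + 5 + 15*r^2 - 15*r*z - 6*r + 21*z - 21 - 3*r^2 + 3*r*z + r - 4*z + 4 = 12*r^2 + z*(12 - 12*r) - 12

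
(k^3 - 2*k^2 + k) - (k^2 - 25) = k^3 - 3*k^2 + k + 25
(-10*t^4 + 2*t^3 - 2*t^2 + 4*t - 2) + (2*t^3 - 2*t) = -10*t^4 + 4*t^3 - 2*t^2 + 2*t - 2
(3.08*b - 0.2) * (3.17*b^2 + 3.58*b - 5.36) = 9.7636*b^3 + 10.3924*b^2 - 17.2248*b + 1.072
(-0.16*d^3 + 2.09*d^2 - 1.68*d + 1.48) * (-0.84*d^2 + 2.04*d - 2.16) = 0.1344*d^5 - 2.082*d^4 + 6.0204*d^3 - 9.1848*d^2 + 6.648*d - 3.1968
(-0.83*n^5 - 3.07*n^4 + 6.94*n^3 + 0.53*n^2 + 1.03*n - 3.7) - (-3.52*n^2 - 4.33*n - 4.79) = -0.83*n^5 - 3.07*n^4 + 6.94*n^3 + 4.05*n^2 + 5.36*n + 1.09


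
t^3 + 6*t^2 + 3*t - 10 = (t - 1)*(t + 2)*(t + 5)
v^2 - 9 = (v - 3)*(v + 3)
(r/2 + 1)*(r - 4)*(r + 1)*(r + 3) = r^4/2 + r^3 - 13*r^2/2 - 19*r - 12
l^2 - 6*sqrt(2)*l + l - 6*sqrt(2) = (l + 1)*(l - 6*sqrt(2))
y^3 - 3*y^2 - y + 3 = (y - 3)*(y - 1)*(y + 1)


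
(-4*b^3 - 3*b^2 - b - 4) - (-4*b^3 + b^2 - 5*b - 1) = -4*b^2 + 4*b - 3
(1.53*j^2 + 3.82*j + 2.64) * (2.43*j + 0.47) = 3.7179*j^3 + 10.0017*j^2 + 8.2106*j + 1.2408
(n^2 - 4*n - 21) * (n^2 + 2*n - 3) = n^4 - 2*n^3 - 32*n^2 - 30*n + 63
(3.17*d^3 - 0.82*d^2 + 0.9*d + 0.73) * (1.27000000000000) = 4.0259*d^3 - 1.0414*d^2 + 1.143*d + 0.9271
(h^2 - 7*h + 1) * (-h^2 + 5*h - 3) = -h^4 + 12*h^3 - 39*h^2 + 26*h - 3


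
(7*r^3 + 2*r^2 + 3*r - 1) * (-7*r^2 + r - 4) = -49*r^5 - 7*r^4 - 47*r^3 + 2*r^2 - 13*r + 4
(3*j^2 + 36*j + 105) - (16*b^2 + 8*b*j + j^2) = -16*b^2 - 8*b*j + 2*j^2 + 36*j + 105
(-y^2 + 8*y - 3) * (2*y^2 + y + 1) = -2*y^4 + 15*y^3 + y^2 + 5*y - 3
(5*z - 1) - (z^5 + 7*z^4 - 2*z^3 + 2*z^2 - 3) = -z^5 - 7*z^4 + 2*z^3 - 2*z^2 + 5*z + 2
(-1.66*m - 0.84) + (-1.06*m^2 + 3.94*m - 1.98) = -1.06*m^2 + 2.28*m - 2.82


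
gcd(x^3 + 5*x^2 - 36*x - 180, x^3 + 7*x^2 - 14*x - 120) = x^2 + 11*x + 30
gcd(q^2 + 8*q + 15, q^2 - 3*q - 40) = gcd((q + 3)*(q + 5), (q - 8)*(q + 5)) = q + 5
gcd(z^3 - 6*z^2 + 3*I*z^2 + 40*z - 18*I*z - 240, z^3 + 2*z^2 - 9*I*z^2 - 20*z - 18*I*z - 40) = z - 5*I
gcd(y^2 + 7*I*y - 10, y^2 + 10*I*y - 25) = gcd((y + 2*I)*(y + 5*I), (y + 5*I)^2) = y + 5*I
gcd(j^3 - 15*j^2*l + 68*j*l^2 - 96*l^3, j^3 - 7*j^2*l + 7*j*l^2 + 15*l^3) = j - 3*l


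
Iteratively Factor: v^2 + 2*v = (v)*(v + 2)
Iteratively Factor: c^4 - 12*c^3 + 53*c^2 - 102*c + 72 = (c - 2)*(c^3 - 10*c^2 + 33*c - 36) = (c - 3)*(c - 2)*(c^2 - 7*c + 12) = (c - 3)^2*(c - 2)*(c - 4)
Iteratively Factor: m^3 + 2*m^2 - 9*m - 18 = (m - 3)*(m^2 + 5*m + 6) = (m - 3)*(m + 3)*(m + 2)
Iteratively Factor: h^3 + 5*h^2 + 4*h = (h + 4)*(h^2 + h) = (h + 1)*(h + 4)*(h)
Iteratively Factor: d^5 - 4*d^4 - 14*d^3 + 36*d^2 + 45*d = (d + 3)*(d^4 - 7*d^3 + 7*d^2 + 15*d) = d*(d + 3)*(d^3 - 7*d^2 + 7*d + 15) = d*(d - 3)*(d + 3)*(d^2 - 4*d - 5) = d*(d - 5)*(d - 3)*(d + 3)*(d + 1)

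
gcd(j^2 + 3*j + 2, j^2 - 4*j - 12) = j + 2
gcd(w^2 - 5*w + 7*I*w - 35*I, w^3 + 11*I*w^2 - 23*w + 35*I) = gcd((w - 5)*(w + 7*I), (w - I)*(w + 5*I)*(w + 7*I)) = w + 7*I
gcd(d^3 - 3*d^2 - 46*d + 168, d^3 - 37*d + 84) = d^2 + 3*d - 28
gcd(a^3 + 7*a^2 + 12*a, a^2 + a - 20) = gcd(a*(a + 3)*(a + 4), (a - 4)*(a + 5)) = 1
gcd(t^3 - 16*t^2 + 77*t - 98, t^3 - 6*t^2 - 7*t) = t - 7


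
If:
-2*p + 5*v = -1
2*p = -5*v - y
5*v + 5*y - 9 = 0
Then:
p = -5/18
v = -14/45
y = 19/9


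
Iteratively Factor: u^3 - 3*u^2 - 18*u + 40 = (u + 4)*(u^2 - 7*u + 10) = (u - 2)*(u + 4)*(u - 5)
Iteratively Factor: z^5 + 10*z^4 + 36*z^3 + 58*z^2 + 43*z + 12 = (z + 1)*(z^4 + 9*z^3 + 27*z^2 + 31*z + 12) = (z + 1)*(z + 4)*(z^3 + 5*z^2 + 7*z + 3) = (z + 1)*(z + 3)*(z + 4)*(z^2 + 2*z + 1) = (z + 1)^2*(z + 3)*(z + 4)*(z + 1)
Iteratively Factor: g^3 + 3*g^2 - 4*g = (g)*(g^2 + 3*g - 4) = g*(g + 4)*(g - 1)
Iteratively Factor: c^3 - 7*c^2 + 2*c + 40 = (c + 2)*(c^2 - 9*c + 20) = (c - 5)*(c + 2)*(c - 4)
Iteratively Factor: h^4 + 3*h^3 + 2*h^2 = (h + 2)*(h^3 + h^2) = (h + 1)*(h + 2)*(h^2) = h*(h + 1)*(h + 2)*(h)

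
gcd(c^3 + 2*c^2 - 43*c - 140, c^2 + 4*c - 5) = c + 5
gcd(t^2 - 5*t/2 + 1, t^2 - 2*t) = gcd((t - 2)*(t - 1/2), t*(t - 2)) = t - 2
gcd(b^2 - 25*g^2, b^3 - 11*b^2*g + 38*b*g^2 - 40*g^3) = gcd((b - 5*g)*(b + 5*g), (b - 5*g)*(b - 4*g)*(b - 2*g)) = b - 5*g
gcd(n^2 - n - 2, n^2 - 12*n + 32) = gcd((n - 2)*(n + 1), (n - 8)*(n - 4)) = 1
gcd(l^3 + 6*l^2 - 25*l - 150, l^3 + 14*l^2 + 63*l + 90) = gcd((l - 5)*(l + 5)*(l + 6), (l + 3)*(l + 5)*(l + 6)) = l^2 + 11*l + 30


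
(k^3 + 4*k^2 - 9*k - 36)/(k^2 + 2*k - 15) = (k^2 + 7*k + 12)/(k + 5)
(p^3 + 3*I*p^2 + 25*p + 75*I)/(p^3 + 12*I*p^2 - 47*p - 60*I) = (p - 5*I)/(p + 4*I)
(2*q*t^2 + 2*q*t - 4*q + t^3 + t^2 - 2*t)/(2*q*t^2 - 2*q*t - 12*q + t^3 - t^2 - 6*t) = (t - 1)/(t - 3)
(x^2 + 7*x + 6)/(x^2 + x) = (x + 6)/x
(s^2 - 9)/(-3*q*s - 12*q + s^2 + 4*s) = (9 - s^2)/(3*q*s + 12*q - s^2 - 4*s)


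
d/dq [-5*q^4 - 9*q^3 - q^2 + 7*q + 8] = -20*q^3 - 27*q^2 - 2*q + 7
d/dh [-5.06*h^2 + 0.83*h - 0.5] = 0.83 - 10.12*h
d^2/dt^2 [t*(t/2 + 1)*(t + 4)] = 3*t + 6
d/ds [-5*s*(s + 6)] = -10*s - 30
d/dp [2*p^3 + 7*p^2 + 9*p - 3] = 6*p^2 + 14*p + 9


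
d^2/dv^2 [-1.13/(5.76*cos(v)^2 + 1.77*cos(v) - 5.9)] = (149.962752*(1 - cos(v)^2)^2 + 34.561728*cos(v)^3 + 232.129233*cos(v)^2 - 57.322866*cos(v) - 233.846946)/(5.76*cos(v)^2 + 1.77*cos(v) - 5.9)^3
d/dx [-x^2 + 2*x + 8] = 2 - 2*x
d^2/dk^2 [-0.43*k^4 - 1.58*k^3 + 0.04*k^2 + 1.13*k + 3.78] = -5.16*k^2 - 9.48*k + 0.08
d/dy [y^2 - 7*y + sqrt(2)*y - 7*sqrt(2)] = 2*y - 7 + sqrt(2)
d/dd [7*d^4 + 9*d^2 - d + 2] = 28*d^3 + 18*d - 1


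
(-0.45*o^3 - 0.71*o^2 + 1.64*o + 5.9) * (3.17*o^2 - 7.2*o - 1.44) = -1.4265*o^5 + 0.989300000000001*o^4 + 10.9588*o^3 + 7.9174*o^2 - 44.8416*o - 8.496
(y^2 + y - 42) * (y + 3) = y^3 + 4*y^2 - 39*y - 126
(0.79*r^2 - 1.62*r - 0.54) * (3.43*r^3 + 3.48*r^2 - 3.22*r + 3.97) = 2.7097*r^5 - 2.8074*r^4 - 10.0336*r^3 + 6.4735*r^2 - 4.6926*r - 2.1438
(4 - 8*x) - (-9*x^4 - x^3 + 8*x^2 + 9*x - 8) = 9*x^4 + x^3 - 8*x^2 - 17*x + 12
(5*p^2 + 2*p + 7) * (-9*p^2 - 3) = -45*p^4 - 18*p^3 - 78*p^2 - 6*p - 21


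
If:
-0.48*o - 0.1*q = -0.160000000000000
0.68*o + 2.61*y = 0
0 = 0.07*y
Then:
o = 0.00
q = 1.60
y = 0.00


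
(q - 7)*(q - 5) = q^2 - 12*q + 35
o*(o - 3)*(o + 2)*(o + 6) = o^4 + 5*o^3 - 12*o^2 - 36*o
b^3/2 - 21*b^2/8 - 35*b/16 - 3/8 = (b/2 + 1/4)*(b - 6)*(b + 1/4)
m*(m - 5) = m^2 - 5*m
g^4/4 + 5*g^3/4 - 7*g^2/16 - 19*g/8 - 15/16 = (g/2 + 1/4)*(g/2 + 1/2)*(g - 3/2)*(g + 5)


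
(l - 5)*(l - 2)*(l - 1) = l^3 - 8*l^2 + 17*l - 10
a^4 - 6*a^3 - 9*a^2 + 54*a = a*(a - 6)*(a - 3)*(a + 3)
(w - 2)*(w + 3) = w^2 + w - 6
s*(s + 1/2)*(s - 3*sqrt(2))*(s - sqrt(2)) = s^4 - 4*sqrt(2)*s^3 + s^3/2 - 2*sqrt(2)*s^2 + 6*s^2 + 3*s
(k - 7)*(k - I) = k^2 - 7*k - I*k + 7*I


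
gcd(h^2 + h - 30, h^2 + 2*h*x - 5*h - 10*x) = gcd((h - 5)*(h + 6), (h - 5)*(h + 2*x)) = h - 5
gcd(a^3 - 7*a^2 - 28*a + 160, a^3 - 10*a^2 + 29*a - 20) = a - 4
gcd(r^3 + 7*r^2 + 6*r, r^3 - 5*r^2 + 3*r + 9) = r + 1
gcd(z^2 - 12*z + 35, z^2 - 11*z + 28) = z - 7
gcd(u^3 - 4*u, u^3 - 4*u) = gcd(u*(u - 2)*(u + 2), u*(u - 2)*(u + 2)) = u^3 - 4*u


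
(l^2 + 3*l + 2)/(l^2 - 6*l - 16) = (l + 1)/(l - 8)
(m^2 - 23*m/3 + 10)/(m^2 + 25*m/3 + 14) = (3*m^2 - 23*m + 30)/(3*m^2 + 25*m + 42)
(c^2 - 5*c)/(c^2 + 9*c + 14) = c*(c - 5)/(c^2 + 9*c + 14)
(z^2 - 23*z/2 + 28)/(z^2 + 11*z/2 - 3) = (2*z^2 - 23*z + 56)/(2*z^2 + 11*z - 6)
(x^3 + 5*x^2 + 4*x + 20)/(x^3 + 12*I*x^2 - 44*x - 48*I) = (x^2 + x*(5 - 2*I) - 10*I)/(x^2 + 10*I*x - 24)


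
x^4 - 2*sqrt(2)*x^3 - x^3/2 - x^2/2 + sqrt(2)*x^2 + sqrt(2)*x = x*(x - 1)*(x + 1/2)*(x - 2*sqrt(2))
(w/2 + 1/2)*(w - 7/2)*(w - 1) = w^3/2 - 7*w^2/4 - w/2 + 7/4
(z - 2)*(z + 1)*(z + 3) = z^3 + 2*z^2 - 5*z - 6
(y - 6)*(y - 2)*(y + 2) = y^3 - 6*y^2 - 4*y + 24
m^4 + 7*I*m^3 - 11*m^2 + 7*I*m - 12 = (m - I)*(m + I)*(m + 3*I)*(m + 4*I)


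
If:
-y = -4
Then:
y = 4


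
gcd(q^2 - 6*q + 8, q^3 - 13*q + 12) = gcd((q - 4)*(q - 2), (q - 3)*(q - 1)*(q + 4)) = 1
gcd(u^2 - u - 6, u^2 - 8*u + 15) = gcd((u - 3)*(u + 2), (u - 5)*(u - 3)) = u - 3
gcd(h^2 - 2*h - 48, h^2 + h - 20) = 1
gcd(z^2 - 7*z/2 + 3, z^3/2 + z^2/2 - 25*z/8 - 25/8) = 1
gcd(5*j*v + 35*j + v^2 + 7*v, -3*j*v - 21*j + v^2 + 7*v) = v + 7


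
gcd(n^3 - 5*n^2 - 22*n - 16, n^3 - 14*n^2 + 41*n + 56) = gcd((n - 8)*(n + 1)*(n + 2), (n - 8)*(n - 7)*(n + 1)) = n^2 - 7*n - 8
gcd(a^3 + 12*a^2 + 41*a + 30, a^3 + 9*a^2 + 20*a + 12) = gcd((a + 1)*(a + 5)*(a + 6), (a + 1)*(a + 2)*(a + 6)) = a^2 + 7*a + 6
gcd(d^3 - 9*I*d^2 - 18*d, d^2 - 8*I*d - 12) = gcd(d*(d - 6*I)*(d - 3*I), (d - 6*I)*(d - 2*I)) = d - 6*I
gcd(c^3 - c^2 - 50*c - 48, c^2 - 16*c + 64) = c - 8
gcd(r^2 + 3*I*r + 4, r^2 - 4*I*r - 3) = r - I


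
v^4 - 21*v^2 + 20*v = v*(v - 4)*(v - 1)*(v + 5)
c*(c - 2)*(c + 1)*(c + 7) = c^4 + 6*c^3 - 9*c^2 - 14*c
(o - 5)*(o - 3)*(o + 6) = o^3 - 2*o^2 - 33*o + 90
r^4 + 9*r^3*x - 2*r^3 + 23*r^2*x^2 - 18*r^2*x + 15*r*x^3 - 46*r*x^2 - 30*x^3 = (r - 2)*(r + x)*(r + 3*x)*(r + 5*x)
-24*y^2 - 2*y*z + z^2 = (-6*y + z)*(4*y + z)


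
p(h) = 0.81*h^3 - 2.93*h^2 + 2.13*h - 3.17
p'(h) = 2.43*h^2 - 5.86*h + 2.13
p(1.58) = -3.92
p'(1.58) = -1.06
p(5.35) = 48.40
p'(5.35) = 40.33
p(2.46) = -3.60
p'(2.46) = 2.42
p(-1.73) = -19.82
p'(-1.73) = 19.54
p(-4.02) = -111.70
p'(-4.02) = 64.96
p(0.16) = -2.90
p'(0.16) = 1.25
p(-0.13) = -3.50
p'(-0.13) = 2.93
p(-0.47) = -4.90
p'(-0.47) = 5.42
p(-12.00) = -1850.33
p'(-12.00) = 422.37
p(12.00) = 1000.15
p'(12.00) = 281.73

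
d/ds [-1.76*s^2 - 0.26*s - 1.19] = -3.52*s - 0.26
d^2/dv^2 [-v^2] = -2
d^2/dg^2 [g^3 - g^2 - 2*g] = 6*g - 2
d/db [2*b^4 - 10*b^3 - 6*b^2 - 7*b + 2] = 8*b^3 - 30*b^2 - 12*b - 7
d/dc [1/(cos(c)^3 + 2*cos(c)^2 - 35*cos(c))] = (3*sin(c) - 35*sin(c)/cos(c)^2 + 4*tan(c))/((cos(c) - 5)^2*(cos(c) + 7)^2)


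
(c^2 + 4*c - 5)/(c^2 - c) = (c + 5)/c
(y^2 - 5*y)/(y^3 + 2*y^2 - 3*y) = (y - 5)/(y^2 + 2*y - 3)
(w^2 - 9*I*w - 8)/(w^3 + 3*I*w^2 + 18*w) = (w^2 - 9*I*w - 8)/(w*(w^2 + 3*I*w + 18))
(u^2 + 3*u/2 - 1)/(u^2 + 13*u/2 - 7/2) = (u + 2)/(u + 7)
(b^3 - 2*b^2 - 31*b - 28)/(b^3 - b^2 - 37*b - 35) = (b + 4)/(b + 5)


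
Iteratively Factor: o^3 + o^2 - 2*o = (o - 1)*(o^2 + 2*o) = o*(o - 1)*(o + 2)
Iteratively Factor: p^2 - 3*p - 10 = (p + 2)*(p - 5)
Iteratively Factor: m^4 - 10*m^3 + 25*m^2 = (m - 5)*(m^3 - 5*m^2) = m*(m - 5)*(m^2 - 5*m) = m^2*(m - 5)*(m - 5)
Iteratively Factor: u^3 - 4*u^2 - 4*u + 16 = (u - 4)*(u^2 - 4) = (u - 4)*(u - 2)*(u + 2)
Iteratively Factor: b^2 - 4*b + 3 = (b - 1)*(b - 3)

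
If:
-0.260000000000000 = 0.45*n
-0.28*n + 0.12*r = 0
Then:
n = -0.58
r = -1.35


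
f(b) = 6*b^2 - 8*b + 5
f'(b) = 12*b - 8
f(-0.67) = 13.05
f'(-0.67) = -16.04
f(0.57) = 2.39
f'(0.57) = -1.16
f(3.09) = 37.57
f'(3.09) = 29.08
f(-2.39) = 58.39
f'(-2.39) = -36.68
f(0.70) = 2.34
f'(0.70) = 0.40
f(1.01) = 3.04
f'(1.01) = 4.12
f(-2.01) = 45.32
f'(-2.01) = -32.12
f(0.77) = 2.40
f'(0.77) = 1.24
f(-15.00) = 1475.00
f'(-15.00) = -188.00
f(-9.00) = 563.00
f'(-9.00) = -116.00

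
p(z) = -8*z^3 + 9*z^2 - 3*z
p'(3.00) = -165.00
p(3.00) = -144.00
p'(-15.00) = -5673.00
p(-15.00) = 29070.00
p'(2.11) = -71.87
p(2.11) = -41.41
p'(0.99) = -8.70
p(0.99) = -1.91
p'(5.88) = -726.95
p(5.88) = -1332.85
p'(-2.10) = -146.64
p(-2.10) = 120.08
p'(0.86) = -5.27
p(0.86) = -1.01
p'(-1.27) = -64.57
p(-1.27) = 34.71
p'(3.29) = -203.56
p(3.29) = -197.34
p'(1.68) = -40.50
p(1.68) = -17.57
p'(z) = -24*z^2 + 18*z - 3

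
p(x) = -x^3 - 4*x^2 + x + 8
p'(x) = -3*x^2 - 8*x + 1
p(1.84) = -9.93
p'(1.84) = -23.88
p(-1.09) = 3.45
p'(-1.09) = 6.16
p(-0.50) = 6.62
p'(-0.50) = 4.25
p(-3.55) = -1.22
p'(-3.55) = -8.41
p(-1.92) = -1.59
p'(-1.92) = 5.30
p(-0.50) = 6.62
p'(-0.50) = 4.25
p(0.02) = 8.02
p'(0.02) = 0.84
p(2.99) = -51.50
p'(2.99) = -49.74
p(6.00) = -346.00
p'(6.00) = -155.00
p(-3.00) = -4.00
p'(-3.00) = -2.00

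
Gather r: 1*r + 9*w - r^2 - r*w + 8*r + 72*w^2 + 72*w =-r^2 + r*(9 - w) + 72*w^2 + 81*w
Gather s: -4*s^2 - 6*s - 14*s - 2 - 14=-4*s^2 - 20*s - 16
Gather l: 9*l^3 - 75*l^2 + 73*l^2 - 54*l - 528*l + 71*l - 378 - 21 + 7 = 9*l^3 - 2*l^2 - 511*l - 392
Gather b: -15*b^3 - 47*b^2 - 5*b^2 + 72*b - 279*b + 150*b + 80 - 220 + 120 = -15*b^3 - 52*b^2 - 57*b - 20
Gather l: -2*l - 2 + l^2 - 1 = l^2 - 2*l - 3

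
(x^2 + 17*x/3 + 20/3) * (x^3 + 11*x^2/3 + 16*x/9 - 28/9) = x^5 + 28*x^4/3 + 263*x^3/9 + 848*x^2/27 - 52*x/9 - 560/27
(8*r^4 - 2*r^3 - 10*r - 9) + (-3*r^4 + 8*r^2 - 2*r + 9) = 5*r^4 - 2*r^3 + 8*r^2 - 12*r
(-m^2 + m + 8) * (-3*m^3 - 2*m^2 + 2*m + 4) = 3*m^5 - m^4 - 28*m^3 - 18*m^2 + 20*m + 32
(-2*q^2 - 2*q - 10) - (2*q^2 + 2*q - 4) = -4*q^2 - 4*q - 6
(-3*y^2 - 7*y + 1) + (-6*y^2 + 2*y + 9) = -9*y^2 - 5*y + 10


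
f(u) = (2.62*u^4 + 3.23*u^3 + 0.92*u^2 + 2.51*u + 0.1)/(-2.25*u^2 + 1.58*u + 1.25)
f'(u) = (4.5*u - 1.58)*(2.62*u^4 + 3.23*u^3 + 0.92*u^2 + 2.51*u + 0.1)/(-2.25*u^2 + 1.58*u + 1.25)^2 + (10.48*u^3 + 9.69*u^2 + 1.84*u + 2.51)/(-2.25*u^2 + 1.58*u + 1.25) = (-11.79*u^5 + 5.1513*u^4 + 23.3068*u^3 + 19.2136*u^2 + 2.75*u + 2.9795)/(5.0625*u^4 - 7.11*u^3 - 3.1286*u^2 + 3.95*u + 1.5625)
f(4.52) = -37.85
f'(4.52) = -12.42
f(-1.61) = -0.36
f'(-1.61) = 2.23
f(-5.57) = -25.57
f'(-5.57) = 10.82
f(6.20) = -62.19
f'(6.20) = -16.53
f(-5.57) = -25.57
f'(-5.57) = 10.82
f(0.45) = 1.21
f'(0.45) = 4.51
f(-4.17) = -12.68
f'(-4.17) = 7.62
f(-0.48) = 41.45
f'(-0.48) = 5684.22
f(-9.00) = -76.26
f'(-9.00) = 18.75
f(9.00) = -117.77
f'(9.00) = -23.15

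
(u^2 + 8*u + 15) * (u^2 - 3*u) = u^4 + 5*u^3 - 9*u^2 - 45*u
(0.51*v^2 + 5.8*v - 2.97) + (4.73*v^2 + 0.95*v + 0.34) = 5.24*v^2 + 6.75*v - 2.63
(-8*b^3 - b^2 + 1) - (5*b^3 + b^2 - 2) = -13*b^3 - 2*b^2 + 3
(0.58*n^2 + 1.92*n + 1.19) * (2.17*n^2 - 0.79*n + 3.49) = 1.2586*n^4 + 3.7082*n^3 + 3.0897*n^2 + 5.7607*n + 4.1531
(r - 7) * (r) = r^2 - 7*r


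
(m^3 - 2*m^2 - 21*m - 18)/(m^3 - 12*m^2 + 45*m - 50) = (m^3 - 2*m^2 - 21*m - 18)/(m^3 - 12*m^2 + 45*m - 50)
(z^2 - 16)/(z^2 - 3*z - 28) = (z - 4)/(z - 7)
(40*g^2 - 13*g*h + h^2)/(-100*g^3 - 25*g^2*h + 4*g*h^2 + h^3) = (-8*g + h)/(20*g^2 + 9*g*h + h^2)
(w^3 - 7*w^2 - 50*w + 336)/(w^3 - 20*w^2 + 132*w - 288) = (w + 7)/(w - 6)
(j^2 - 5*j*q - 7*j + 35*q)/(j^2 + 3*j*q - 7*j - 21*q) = (j - 5*q)/(j + 3*q)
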